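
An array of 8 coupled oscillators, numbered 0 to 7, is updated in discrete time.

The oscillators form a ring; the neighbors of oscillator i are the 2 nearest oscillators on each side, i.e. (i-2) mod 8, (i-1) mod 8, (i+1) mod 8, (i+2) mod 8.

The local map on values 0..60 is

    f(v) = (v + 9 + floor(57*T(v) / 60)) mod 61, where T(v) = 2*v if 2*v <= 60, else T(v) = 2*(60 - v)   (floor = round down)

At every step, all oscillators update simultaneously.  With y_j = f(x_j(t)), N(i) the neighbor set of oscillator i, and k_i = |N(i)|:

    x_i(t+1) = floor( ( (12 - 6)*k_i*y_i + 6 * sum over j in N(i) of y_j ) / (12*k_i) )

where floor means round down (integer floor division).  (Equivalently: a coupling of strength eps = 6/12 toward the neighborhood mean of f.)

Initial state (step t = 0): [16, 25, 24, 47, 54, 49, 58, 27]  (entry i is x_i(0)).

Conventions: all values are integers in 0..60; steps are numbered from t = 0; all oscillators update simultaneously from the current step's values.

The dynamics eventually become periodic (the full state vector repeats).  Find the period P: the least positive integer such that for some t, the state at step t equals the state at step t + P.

Answer: 2
Key observation: The state at step 19, [32, 32, 32, 32, 32, 32, 32, 32], reappears at step 21 — and no state repeats earlier — so the cycle the system enters has period 2.

Derivation:
t=0: [16, 25, 24, 47, 54, 49, 58, 27]
t=1: [36, 24, 21, 17, 14, 16, 18, 25]
t=2: [20, 22, 23, 45, 39, 43, 19, 22]
t=3: [7, 12, 15, 19, 20, 19, 9, 10]
t=4: [35, 36, 36, 14, 14, 11, 27, 32]
t=5: [29, 32, 34, 42, 42, 39, 32, 32]
t=6: [32, 31, 29, 26, 26, 27, 30, 32]
t=7: [33, 32, 30, 25, 26, 27, 31, 32]
t=8: [32, 31, 31, 24, 25, 26, 31, 32]
t=9: [33, 31, 30, 22, 23, 24, 30, 32]
t=10: [33, 30, 28, 18, 19, 20, 29, 31]
t=11: [32, 29, 23, 9, 9, 11, 25, 30]
t=12: [29, 30, 23, 32, 31, 35, 27, 33]
t=13: [29, 31, 23, 30, 29, 30, 29, 31]
t=14: [30, 31, 23, 31, 30, 34, 32, 33]
t=15: [31, 31, 24, 31, 31, 32, 33, 32]
t=16: [31, 31, 25, 31, 31, 33, 32, 33]
t=17: [31, 32, 27, 32, 31, 32, 33, 32]
t=18: [32, 32, 29, 32, 32, 33, 32, 33]
t=19: [32, 32, 32, 32, 32, 32, 32, 32]
t=20: [33, 33, 33, 33, 33, 33, 33, 33]
t=21: [32, 32, 32, 32, 32, 32, 32, 32]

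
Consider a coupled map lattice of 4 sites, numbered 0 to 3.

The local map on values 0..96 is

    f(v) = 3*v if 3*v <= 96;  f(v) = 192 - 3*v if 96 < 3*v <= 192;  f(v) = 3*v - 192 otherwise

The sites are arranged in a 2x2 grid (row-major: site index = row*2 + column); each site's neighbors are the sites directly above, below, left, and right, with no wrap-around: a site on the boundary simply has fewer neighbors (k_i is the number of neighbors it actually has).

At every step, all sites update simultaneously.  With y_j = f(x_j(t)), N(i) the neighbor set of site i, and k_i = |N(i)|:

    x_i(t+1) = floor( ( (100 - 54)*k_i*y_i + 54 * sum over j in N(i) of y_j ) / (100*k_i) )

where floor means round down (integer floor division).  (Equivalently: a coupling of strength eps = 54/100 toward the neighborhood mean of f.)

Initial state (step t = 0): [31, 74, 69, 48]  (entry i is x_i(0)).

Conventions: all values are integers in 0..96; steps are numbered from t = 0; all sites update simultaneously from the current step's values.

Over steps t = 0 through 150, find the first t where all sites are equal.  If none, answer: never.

Answer: never
Key observation: The state at step 38 reappears at step 42 — the system is in a cycle of period 4 from step 38 on.  No step 0..42 is synchronized, and the cycle repeats forever, so no step up to 150 (or ever) has all sites equal.

Derivation:
t=0: [31, 74, 69, 48]  (not all equal)
t=1: [54, 51, 44, 34]  (not all equal)
t=2: [40, 50, 60, 68]  (not all equal)
t=3: [47, 42, 28, 20]  (not all equal)
t=4: [63, 60, 68, 68]  (not all equal)
t=5: [7, 9, 9, 12]  (not all equal)
t=6: [24, 27, 27, 31]  (not all equal)
t=7: [76, 81, 81, 86]  (not all equal)
t=8: [44, 51, 51, 57]  (not all equal)
t=9: [48, 39, 39, 30]  (not all equal)
t=10: [62, 71, 71, 81]  (not all equal)
t=11: [14, 25, 25, 34]  (not all equal)
t=12: [59, 70, 70, 81]  (not all equal)
t=13: [16, 26, 26, 33]  (not all equal)
t=14: [64, 73, 73, 84]  (not all equal)
t=15: [14, 28, 28, 42]  (not all equal)
t=16: [64, 67, 67, 75]  (not all equal)
t=17: [4, 13, 13, 20]  (not all equal)
t=18: [26, 37, 37, 48]  (not all equal)
t=19: [79, 71, 71, 65]  (not all equal)
t=20: [32, 22, 22, 12]  (not all equal)
t=21: [79, 66, 66, 52]  (not all equal)
t=22: [23, 24, 24, 19]  (not all equal)
t=23: [70, 67, 67, 65]  (not all equal)
t=24: [13, 9, 9, 6]  (not all equal)
t=25: [32, 27, 27, 22]  (not all equal)
t=26: [87, 81, 81, 74]  (not all equal)
t=27: [59, 50, 50, 41]  (not all equal)
t=28: [29, 42, 42, 54]  (not all equal)
t=29: [75, 61, 61, 49]  (not all equal)
t=30: [20, 25, 25, 25]  (not all equal)
t=31: [68, 70, 70, 75]  (not all equal)
t=32: [15, 20, 20, 24]  (not all equal)
t=33: [53, 59, 59, 65]  (not all equal)
t=34: [23, 16, 16, 9]  (not all equal)
t=35: [57, 48, 48, 38]  (not all equal)
t=36: [35, 48, 48, 61]  (not all equal)
t=37: [65, 48, 48, 30]  (not all equal)
t=38: [27, 47, 47, 67]  (not all equal)
t=39: [64, 47, 47, 31]  (not all equal)
t=40: [27, 48, 48, 70]  (not all equal)
t=41: [63, 48, 48, 34]  (not all equal)
t=42: [27, 47, 47, 67]  (not all equal)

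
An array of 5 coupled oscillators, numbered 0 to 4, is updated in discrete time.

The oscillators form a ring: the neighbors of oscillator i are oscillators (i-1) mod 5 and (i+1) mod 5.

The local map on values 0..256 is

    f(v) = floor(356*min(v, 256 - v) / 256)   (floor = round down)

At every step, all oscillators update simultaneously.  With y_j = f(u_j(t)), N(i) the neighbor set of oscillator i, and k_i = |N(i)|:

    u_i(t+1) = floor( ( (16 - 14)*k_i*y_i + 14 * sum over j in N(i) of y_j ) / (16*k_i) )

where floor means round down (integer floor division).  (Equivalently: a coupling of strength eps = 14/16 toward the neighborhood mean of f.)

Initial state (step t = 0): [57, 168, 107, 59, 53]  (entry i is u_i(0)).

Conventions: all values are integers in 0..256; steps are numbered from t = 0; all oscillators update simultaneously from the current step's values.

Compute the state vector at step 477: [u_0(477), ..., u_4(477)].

Simulating step by step:
t=0: [57, 168, 107, 59, 53]
t=1: [95, 114, 107, 106, 79]
t=2: [133, 142, 151, 130, 135]
t=3: [164, 158, 163, 159, 172]
t=4: [126, 129, 134, 123, 128]
t=5: [176, 172, 172, 173, 173]
t=6: [114, 113, 115, 115, 113]
t=7: [157, 158, 158, 158, 158]
t=8: [136, 136, 136, 136, 136]
t=9: [166, 166, 166, 166, 166]
t=10: [125, 125, 125, 125, 125]
t=11: [173, 173, 173, 173, 173]
t=12: [115, 115, 115, 115, 115]
t=13: [159, 159, 159, 159, 159]
t=14: [134, 134, 134, 134, 134]
t=15: [169, 169, 169, 169, 169]
t=16: [120, 120, 120, 120, 120]
t=17: [166, 166, 166, 166, 166]

Answer: [159, 159, 159, 159, 159]
Key observation: The state at step 9, [166, 166, 166, 166, 166], reappears at step 17: the system is in a cycle of period 8 from step 9 on.  Therefore the state at step 477 equals the state at step 9 + ((477 - 9) mod 8) = 13, which is [159, 159, 159, 159, 159].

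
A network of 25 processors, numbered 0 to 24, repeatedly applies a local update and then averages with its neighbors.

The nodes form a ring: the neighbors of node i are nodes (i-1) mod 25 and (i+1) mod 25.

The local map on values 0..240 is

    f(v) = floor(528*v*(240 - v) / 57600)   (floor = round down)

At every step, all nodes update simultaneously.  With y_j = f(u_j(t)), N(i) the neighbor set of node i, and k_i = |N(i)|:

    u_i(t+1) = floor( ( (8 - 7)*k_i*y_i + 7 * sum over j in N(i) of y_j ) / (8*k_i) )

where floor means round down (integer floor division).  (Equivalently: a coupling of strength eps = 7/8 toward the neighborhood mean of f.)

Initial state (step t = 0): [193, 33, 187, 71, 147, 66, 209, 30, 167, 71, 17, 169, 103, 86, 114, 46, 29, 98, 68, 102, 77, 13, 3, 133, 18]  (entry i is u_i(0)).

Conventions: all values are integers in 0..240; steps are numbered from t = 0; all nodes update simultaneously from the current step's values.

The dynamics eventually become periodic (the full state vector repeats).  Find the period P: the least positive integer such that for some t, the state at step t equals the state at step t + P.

Answer: 2
Key observation: The state at step 4, [131, 131, 130, 130, 130, 130, 130, 130, 130, 130, 130, 130, 130, 130, 130, 130, 130, 130, 130, 130, 130, 130, 131, 131, 131], reappears at step 6 — and no state repeats earlier — so the cycle the system enters has period 2.

Derivation:
t=0: [193, 33, 187, 71, 147, 66, 209, 30, 167, 71, 17, 169, 103, 86, 114, 46, 29, 98, 68, 102, 77, 13, 3, 133, 18]
t=1: [53, 83, 86, 107, 109, 93, 78, 81, 86, 77, 99, 84, 116, 128, 104, 91, 98, 87, 125, 113, 82, 56, 69, 34, 97]
t=2: [118, 107, 124, 126, 127, 122, 120, 118, 117, 122, 118, 127, 126, 130, 127, 127, 123, 128, 127, 125, 113, 110, 82, 110, 83]
t=3: [125, 130, 130, 131, 131, 131, 131, 131, 131, 131, 131, 131, 131, 131, 131, 131, 131, 131, 131, 131, 131, 125, 129, 120, 129]
t=4: [131, 131, 130, 130, 130, 130, 130, 130, 130, 130, 130, 130, 130, 130, 130, 130, 130, 130, 130, 130, 130, 130, 131, 131, 131]
t=5: [130, 130, 130, 131, 131, 131, 131, 131, 131, 131, 131, 131, 131, 131, 131, 131, 131, 131, 131, 131, 131, 130, 130, 130, 130]
t=6: [131, 131, 130, 130, 130, 130, 130, 130, 130, 130, 130, 130, 130, 130, 130, 130, 130, 130, 130, 130, 130, 130, 131, 131, 131]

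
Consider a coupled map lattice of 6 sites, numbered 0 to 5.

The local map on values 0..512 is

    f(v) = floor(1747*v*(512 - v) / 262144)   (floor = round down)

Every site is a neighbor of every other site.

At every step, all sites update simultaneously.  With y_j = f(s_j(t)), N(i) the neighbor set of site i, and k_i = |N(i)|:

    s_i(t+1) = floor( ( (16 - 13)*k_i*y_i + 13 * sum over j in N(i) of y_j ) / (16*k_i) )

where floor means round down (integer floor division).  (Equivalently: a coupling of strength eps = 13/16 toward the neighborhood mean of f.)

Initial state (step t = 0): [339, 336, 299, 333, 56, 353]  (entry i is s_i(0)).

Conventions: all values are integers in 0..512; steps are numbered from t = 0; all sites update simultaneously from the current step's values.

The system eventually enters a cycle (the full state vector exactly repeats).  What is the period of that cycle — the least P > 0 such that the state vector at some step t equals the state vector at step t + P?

Answer: 2
Key observation: The state at step 24, [432, 432, 432, 432, 432, 432], reappears at step 26 — and no state repeats earlier — so the cycle the system enters has period 2.

Derivation:
t=0: [339, 336, 299, 333, 56, 353]
t=1: [358, 359, 359, 359, 353, 358]
t=2: [367, 367, 367, 367, 367, 367]
t=3: [354, 354, 354, 354, 354, 354]
t=4: [372, 372, 372, 372, 372, 372]
t=5: [347, 347, 347, 347, 347, 347]
t=6: [381, 381, 381, 381, 381, 381]
t=7: [332, 332, 332, 332, 332, 332]
t=8: [398, 398, 398, 398, 398, 398]
t=9: [302, 302, 302, 302, 302, 302]
t=10: [422, 422, 422, 422, 422, 422]
t=11: [253, 253, 253, 253, 253, 253]
t=12: [436, 436, 436, 436, 436, 436]
t=13: [220, 220, 220, 220, 220, 220]
t=14: [428, 428, 428, 428, 428, 428]
t=15: [239, 239, 239, 239, 239, 239]
t=16: [434, 434, 434, 434, 434, 434]
t=17: [225, 225, 225, 225, 225, 225]
t=18: [430, 430, 430, 430, 430, 430]
t=19: [234, 234, 234, 234, 234, 234]
t=20: [433, 433, 433, 433, 433, 433]
t=21: [227, 227, 227, 227, 227, 227]
t=22: [431, 431, 431, 431, 431, 431]
t=23: [232, 232, 232, 232, 232, 232]
t=24: [432, 432, 432, 432, 432, 432]
t=25: [230, 230, 230, 230, 230, 230]
t=26: [432, 432, 432, 432, 432, 432]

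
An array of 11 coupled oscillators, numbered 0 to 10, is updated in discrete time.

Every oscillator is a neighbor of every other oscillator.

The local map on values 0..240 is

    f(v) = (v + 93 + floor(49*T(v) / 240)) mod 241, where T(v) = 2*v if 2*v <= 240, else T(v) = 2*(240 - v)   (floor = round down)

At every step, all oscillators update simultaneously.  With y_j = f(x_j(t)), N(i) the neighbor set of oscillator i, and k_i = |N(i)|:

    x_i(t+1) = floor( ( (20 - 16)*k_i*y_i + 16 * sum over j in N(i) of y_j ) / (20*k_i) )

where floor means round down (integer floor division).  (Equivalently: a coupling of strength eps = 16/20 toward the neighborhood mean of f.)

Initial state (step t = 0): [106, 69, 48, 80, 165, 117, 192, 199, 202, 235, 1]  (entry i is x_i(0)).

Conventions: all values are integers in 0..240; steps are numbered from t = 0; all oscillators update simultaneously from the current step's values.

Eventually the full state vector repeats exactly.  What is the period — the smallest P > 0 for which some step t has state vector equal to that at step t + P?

Answer: 2
Key observation: The state at step 33, [28, 28, 28, 28, 28, 28, 28, 28, 28, 28, 28], reappears at step 35 — and no state repeats earlier — so the cycle the system enters has period 2.

Derivation:
t=0: [106, 69, 48, 80, 165, 117, 192, 199, 202, 235, 1]
t=1: [80, 102, 99, 104, 85, 82, 87, 88, 88, 90, 91]
t=2: [218, 221, 221, 222, 218, 218, 219, 219, 219, 219, 220]
t=3: [79, 79, 79, 79, 79, 79, 79, 79, 79, 79, 79]
t=4: [204, 204, 204, 204, 204, 204, 204, 204, 204, 204, 204]
t=5: [70, 70, 70, 70, 70, 70, 70, 70, 70, 70, 70]
t=6: [191, 191, 191, 191, 191, 191, 191, 191, 191, 191, 191]
t=7: [63, 63, 63, 63, 63, 63, 63, 63, 63, 63, 63]
t=8: [181, 181, 181, 181, 181, 181, 181, 181, 181, 181, 181]
t=9: [57, 57, 57, 57, 57, 57, 57, 57, 57, 57, 57]
t=10: [173, 173, 173, 173, 173, 173, 173, 173, 173, 173, 173]
t=11: [52, 52, 52, 52, 52, 52, 52, 52, 52, 52, 52]
t=12: [166, 166, 166, 166, 166, 166, 166, 166, 166, 166, 166]
t=13: [48, 48, 48, 48, 48, 48, 48, 48, 48, 48, 48]
t=14: [160, 160, 160, 160, 160, 160, 160, 160, 160, 160, 160]
t=15: [44, 44, 44, 44, 44, 44, 44, 44, 44, 44, 44]
t=16: [154, 154, 154, 154, 154, 154, 154, 154, 154, 154, 154]
t=17: [41, 41, 41, 41, 41, 41, 41, 41, 41, 41, 41]
t=18: [150, 150, 150, 150, 150, 150, 150, 150, 150, 150, 150]
t=19: [38, 38, 38, 38, 38, 38, 38, 38, 38, 38, 38]
t=20: [146, 146, 146, 146, 146, 146, 146, 146, 146, 146, 146]
t=21: [36, 36, 36, 36, 36, 36, 36, 36, 36, 36, 36]
t=22: [143, 143, 143, 143, 143, 143, 143, 143, 143, 143, 143]
t=23: [34, 34, 34, 34, 34, 34, 34, 34, 34, 34, 34]
t=24: [140, 140, 140, 140, 140, 140, 140, 140, 140, 140, 140]
t=25: [32, 32, 32, 32, 32, 32, 32, 32, 32, 32, 32]
t=26: [138, 138, 138, 138, 138, 138, 138, 138, 138, 138, 138]
t=27: [31, 31, 31, 31, 31, 31, 31, 31, 31, 31, 31]
t=28: [136, 136, 136, 136, 136, 136, 136, 136, 136, 136, 136]
t=29: [30, 30, 30, 30, 30, 30, 30, 30, 30, 30, 30]
t=30: [135, 135, 135, 135, 135, 135, 135, 135, 135, 135, 135]
t=31: [29, 29, 29, 29, 29, 29, 29, 29, 29, 29, 29]
t=32: [133, 133, 133, 133, 133, 133, 133, 133, 133, 133, 133]
t=33: [28, 28, 28, 28, 28, 28, 28, 28, 28, 28, 28]
t=34: [132, 132, 132, 132, 132, 132, 132, 132, 132, 132, 132]
t=35: [28, 28, 28, 28, 28, 28, 28, 28, 28, 28, 28]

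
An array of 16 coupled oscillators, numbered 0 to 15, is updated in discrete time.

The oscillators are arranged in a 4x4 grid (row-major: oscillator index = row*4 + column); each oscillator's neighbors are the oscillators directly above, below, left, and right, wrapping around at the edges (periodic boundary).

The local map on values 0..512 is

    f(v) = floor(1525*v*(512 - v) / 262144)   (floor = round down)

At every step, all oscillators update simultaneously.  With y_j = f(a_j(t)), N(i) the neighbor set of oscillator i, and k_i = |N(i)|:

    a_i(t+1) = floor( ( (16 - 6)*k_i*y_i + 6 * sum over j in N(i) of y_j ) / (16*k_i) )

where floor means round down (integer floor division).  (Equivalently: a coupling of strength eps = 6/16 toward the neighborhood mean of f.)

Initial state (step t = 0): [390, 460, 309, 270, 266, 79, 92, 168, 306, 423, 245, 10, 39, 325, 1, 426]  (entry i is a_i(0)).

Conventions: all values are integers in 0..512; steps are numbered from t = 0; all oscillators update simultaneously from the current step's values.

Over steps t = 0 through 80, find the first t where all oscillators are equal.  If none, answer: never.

Answer: never
Key observation: The state at step 15 reappears at step 17 — the system is in a cycle of period 2 from step 15 on.  No step 0..17 is synchronized, and the cycle repeats forever, so no step up to 80 (or ever) has all oscillators equal.

Derivation:
t=0: [390, 460, 309, 270, 266, 79, 92, 168, 306, 423, 245, 10, 39, 325, 1, 426]  (not all equal)
t=1: [266, 198, 297, 348, 347, 213, 259, 304, 297, 258, 281, 139, 180, 264, 124, 181]  (not all equal)
t=2: [366, 366, 358, 344, 347, 367, 377, 355, 359, 378, 361, 325, 355, 365, 312, 335]  (not all equal)
t=3: [315, 311, 322, 331, 326, 308, 304, 326, 321, 301, 320, 342, 322, 316, 348, 344]  (not all equal)
t=4: [357, 361, 354, 349, 354, 364, 363, 351, 355, 365, 354, 342, 354, 358, 339, 338]  (not all equal)
t=5: [322, 318, 325, 329, 323, 314, 317, 327, 324, 315, 325, 334, 325, 321, 336, 338]  (not all equal)
t=6: [354, 357, 352, 350, 355, 359, 357, 351, 353, 358, 352, 346, 352, 355, 346, 344]  (not all equal)
t=7: [325, 322, 326, 329, 324, 319, 322, 327, 326, 321, 327, 332, 327, 324, 331, 334]  (not all equal)
t=8: [352, 354, 352, 350, 353, 356, 354, 351, 352, 355, 351, 348, 351, 353, 348, 346]  (not all equal)
t=9: [327, 325, 327, 329, 326, 323, 325, 328, 327, 324, 328, 330, 328, 326, 330, 332]  (not all equal)
t=10: [351, 352, 351, 350, 352, 354, 352, 351, 351, 353, 351, 349, 350, 351, 349, 348]  (not all equal)
t=11: [328, 327, 328, 329, 327, 325, 327, 328, 328, 326, 328, 329, 329, 328, 329, 331]  (not all equal)
t=12: [350, 351, 350, 350, 351, 352, 351, 350, 350, 351, 350, 350, 350, 350, 350, 348]  (not all equal)
t=13: [328, 328, 328, 329, 328, 327, 328, 328, 328, 328, 328, 329, 329, 328, 329, 330]  (not all equal)
t=14: [350, 351, 350, 350, 351, 351, 351, 350, 350, 351, 350, 350, 350, 350, 350, 349]  (not all equal)
t=15: [328, 328, 328, 329, 328, 328, 328, 328, 328, 328, 328, 329, 329, 328, 329, 329]  (not all equal)
t=16: [350, 351, 350, 350, 351, 351, 351, 350, 350, 351, 350, 350, 350, 350, 350, 350]  (not all equal)
t=17: [328, 328, 328, 329, 328, 328, 328, 328, 328, 328, 328, 329, 329, 328, 329, 329]  (not all equal)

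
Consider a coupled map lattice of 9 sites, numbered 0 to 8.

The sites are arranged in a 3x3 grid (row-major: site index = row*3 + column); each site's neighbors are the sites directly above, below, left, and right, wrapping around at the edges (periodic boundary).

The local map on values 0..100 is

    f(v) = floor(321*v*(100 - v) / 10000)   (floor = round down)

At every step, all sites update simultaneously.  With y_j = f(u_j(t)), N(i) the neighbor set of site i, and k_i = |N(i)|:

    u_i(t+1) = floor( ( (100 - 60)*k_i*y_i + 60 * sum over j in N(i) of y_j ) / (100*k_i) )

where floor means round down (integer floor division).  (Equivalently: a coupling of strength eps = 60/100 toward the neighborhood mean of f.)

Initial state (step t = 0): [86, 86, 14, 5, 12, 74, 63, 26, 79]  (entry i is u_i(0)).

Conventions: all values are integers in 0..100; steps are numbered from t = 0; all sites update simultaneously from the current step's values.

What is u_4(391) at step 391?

Answer: u_4(391) = 53
Key observation: The state at step 6, [79, 79, 79, 79, 79, 79, 79, 79, 79], reappears at step 8: the system is in a cycle of period 2 from step 6 on.  Therefore the state at step 391 equals the state at step 6 + ((391 - 6) mod 2) = 7, which is [53, 53, 53, 53, 53, 53, 53, 53, 53].

Derivation:
t=0: [86, 86, 14, 5, 12, 74, 63, 26, 79]
t=1: [39, 40, 43, 36, 39, 45, 54, 54, 56]
t=2: [76, 77, 77, 75, 76, 77, 77, 78, 78]
t=3: [57, 56, 56, 58, 57, 56, 56, 55, 55]
t=4: [78, 78, 78, 78, 78, 78, 78, 78, 79]
t=5: [55, 55, 54, 55, 55, 54, 54, 54, 54]
t=6: [79, 79, 79, 79, 79, 79, 79, 79, 79]
t=7: [53, 53, 53, 53, 53, 53, 53, 53, 53]
t=8: [79, 79, 79, 79, 79, 79, 79, 79, 79]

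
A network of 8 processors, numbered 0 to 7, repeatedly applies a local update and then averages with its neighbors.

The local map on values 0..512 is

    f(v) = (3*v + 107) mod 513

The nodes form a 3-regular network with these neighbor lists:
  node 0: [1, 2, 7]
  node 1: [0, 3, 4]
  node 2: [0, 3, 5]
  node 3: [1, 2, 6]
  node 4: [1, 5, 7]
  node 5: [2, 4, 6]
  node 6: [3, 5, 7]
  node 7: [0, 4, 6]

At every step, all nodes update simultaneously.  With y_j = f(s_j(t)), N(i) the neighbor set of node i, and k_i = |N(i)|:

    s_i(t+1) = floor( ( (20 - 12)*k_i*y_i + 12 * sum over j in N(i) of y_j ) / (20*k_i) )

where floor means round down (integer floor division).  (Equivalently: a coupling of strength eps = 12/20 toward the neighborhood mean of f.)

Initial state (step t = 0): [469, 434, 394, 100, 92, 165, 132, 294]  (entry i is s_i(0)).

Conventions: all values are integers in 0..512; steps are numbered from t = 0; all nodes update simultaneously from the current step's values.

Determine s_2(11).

Simulating step by step:
t=0: [469, 434, 394, 100, 92, 165, 132, 294]
t=1: [419, 408, 302, 392, 342, 265, 395, 465]
t=2: [391, 262, 396, 317, 276, 330, 330, 332]
t=3: [246, 293, 179, 156, 274, 180, 64, 180]
t=4: [280, 351, 158, 205, 314, 222, 185, 263]
t=5: [290, 186, 207, 153, 164, 152, 230, 274]
t=6: [342, 181, 199, 151, 158, 137, 217, 333]
t=7: [124, 99, 108, 133, 71, 102, 124, 116]
t=8: [449, 422, 452, 465, 382, 411, 466, 437]
t=9: [406, 365, 418, 443, 301, 354, 428, 383]
t=10: [267, 311, 304, 339, 308, 296, 302, 324]
t=11: [272, 105, 397, 243, 111, 395, 326, 201]

Answer: s_2(11) = 397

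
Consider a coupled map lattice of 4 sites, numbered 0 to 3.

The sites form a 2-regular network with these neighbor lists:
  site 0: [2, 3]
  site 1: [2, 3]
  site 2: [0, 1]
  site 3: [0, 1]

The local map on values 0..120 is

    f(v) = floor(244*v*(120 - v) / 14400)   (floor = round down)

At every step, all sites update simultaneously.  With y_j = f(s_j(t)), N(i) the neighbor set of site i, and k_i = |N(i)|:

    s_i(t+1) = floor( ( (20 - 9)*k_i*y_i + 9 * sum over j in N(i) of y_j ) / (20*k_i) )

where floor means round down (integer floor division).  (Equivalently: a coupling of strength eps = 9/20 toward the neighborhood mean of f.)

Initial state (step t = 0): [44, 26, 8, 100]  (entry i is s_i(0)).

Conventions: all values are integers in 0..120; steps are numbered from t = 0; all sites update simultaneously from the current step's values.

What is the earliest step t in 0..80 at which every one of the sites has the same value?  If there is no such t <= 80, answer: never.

Answer: 3
Key observation: Synchronization is absorbing here: once all sites are equal they stay equal, and step 3 is the first all-equal step.

Derivation:
t=0: [44, 26, 8, 100]  (not all equal)
t=1: [41, 33, 30, 39]  (not all equal)
t=2: [51, 48, 47, 52]  (not all equal)
t=3: [58, 58, 58, 58]  (all equal)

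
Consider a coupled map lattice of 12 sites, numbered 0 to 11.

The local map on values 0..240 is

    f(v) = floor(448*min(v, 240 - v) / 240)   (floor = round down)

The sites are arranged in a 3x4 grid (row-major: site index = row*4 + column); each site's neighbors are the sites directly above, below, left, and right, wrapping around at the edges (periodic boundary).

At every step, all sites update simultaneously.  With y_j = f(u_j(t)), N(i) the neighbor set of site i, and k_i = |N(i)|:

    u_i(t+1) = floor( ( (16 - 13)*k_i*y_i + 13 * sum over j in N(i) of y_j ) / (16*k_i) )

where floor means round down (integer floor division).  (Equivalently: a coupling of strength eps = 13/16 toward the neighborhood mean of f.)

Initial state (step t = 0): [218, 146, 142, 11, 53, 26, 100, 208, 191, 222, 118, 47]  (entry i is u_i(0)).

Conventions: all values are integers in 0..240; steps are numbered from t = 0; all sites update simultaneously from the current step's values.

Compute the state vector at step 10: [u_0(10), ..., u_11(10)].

Simulating step by step:
t=0: [218, 146, 142, 11, 53, 26, 100, 208, 191, 222, 118, 47]
t=1: [85, 94, 156, 78, 66, 108, 138, 90, 69, 114, 140, 95]
t=2: [145, 180, 170, 161, 156, 179, 180, 160, 160, 179, 184, 160]
t=3: [147, 129, 120, 150, 148, 121, 121, 142, 148, 118, 121, 139]
t=4: [178, 209, 208, 187, 184, 208, 214, 186, 184, 208, 215, 186]
t=5: [95, 70, 61, 94, 96, 65, 62, 89, 96, 65, 62, 89]
t=6: [167, 132, 129, 159, 164, 133, 126, 160, 164, 133, 126, 160]
t=7: [154, 188, 196, 158, 153, 190, 195, 160, 153, 190, 195, 160]
t=8: [146, 105, 100, 138, 144, 106, 98, 139, 144, 106, 98, 139]
t=9: [183, 190, 187, 185, 183, 190, 187, 185, 183, 190, 187, 185]
t=10: [102, 96, 97, 102, 102, 96, 97, 102, 102, 96, 97, 102]

Answer: [102, 96, 97, 102, 102, 96, 97, 102, 102, 96, 97, 102]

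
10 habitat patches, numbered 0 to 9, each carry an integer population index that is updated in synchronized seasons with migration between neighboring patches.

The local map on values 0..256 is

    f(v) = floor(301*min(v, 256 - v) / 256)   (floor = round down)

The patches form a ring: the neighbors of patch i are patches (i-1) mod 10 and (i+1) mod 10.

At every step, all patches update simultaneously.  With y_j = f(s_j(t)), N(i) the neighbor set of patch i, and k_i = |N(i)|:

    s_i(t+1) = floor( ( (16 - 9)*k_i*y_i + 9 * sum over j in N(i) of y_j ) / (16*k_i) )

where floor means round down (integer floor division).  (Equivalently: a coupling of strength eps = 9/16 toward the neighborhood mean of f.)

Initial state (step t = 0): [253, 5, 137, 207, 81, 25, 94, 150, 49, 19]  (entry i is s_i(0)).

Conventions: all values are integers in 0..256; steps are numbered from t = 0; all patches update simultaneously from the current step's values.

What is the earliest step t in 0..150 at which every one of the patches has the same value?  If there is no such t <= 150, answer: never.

Answer: 37
Key observation: Synchronization is absorbing here: once all patches are equal they stay equal, and step 37 is the first all-equal step.

Derivation:
t=0: [253, 5, 137, 207, 81, 25, 94, 150, 49, 19]  (not all equal)
t=1: [8, 42, 78, 90, 65, 70, 91, 101, 66, 26]  (not all equal)
t=2: [26, 49, 83, 92, 85, 87, 102, 103, 75, 37]  (not all equal)
t=3: [41, 60, 88, 102, 102, 105, 114, 111, 84, 52]  (not all equal)
t=4: [57, 73, 98, 114, 120, 124, 129, 122, 96, 67]  (not all equal)
t=5: [75, 88, 111, 130, 140, 145, 146, 135, 111, 84]  (not all equal)
t=6: [95, 106, 127, 139, 137, 131, 132, 134, 124, 104]  (not all equal)
t=7: [117, 127, 138, 140, 140, 143, 144, 144, 137, 125]  (not all equal)
t=8: [142, 142, 140, 136, 134, 132, 131, 133, 138, 141]  (not all equal)
t=9: [134, 134, 136, 140, 143, 144, 145, 142, 138, 135]  (not all equal)
t=10: [142, 142, 140, 136, 132, 131, 131, 134, 138, 141]  (not all equal)
t=11: [134, 134, 136, 140, 144, 145, 145, 142, 138, 135]  (not all equal)
t=12: [142, 142, 140, 136, 132, 130, 131, 134, 138, 141]  (not all equal)
t=13: [134, 134, 136, 140, 144, 146, 145, 142, 138, 135]  (not all equal)
t=14: [142, 142, 140, 136, 131, 129, 130, 134, 138, 141]  (not all equal)
t=15: [134, 134, 136, 141, 145, 147, 146, 143, 138, 135]  (not all equal)
t=16: [142, 142, 139, 135, 130, 128, 129, 132, 137, 141]  (not all equal)
t=17: [134, 134, 137, 142, 146, 149, 148, 144, 139, 135]  (not all equal)
t=18: [142, 141, 138, 134, 129, 126, 127, 131, 136, 140]  (not all equal)
t=19: [134, 135, 138, 143, 147, 148, 147, 145, 141, 136]  (not all equal)
t=20: [142, 141, 137, 132, 128, 127, 128, 130, 135, 139]  (not all equal)
t=21: [135, 135, 139, 144, 148, 149, 149, 146, 142, 137]  (not all equal)
t=22: [141, 140, 136, 131, 127, 125, 126, 129, 134, 138]  (not all equal)
t=23: [136, 137, 141, 145, 147, 147, 147, 147, 143, 138]  (not all equal)
t=24: [139, 138, 134, 130, 128, 128, 128, 129, 132, 137]  (not all equal)
t=25: [137, 139, 143, 147, 149, 150, 149, 148, 144, 140]  (not all equal)
t=26: [137, 136, 132, 128, 125, 124, 125, 127, 131, 135]  (not all equal)
t=27: [140, 141, 145, 147, 146, 145, 146, 147, 145, 142]  (not all equal)
t=28: [135, 133, 130, 128, 129, 129, 129, 128, 130, 133]  (not all equal)
t=29: [143, 144, 147, 149, 149, 149, 149, 149, 147, 144]  (not all equal)
t=30: [131, 130, 128, 125, 125, 125, 125, 125, 128, 130]  (not all equal)
t=31: [147, 148, 148, 147, 146, 146, 146, 147, 148, 148]  (not all equal)
t=32: [126, 126, 126, 127, 128, 129, 128, 127, 126, 126]  (not all equal)
t=33: [148, 148, 148, 149, 149, 149, 149, 149, 148, 148]  (not all equal)
t=34: [126, 126, 125, 125, 125, 125, 125, 125, 125, 126]  (not all equal)
t=35: [148, 147, 146, 146, 146, 146, 146, 146, 146, 147]  (not all equal)
t=36: [127, 127, 128, 129, 129, 129, 129, 129, 128, 127]  (not all equal)
t=37: [149, 149, 149, 149, 149, 149, 149, 149, 149, 149]  (all equal)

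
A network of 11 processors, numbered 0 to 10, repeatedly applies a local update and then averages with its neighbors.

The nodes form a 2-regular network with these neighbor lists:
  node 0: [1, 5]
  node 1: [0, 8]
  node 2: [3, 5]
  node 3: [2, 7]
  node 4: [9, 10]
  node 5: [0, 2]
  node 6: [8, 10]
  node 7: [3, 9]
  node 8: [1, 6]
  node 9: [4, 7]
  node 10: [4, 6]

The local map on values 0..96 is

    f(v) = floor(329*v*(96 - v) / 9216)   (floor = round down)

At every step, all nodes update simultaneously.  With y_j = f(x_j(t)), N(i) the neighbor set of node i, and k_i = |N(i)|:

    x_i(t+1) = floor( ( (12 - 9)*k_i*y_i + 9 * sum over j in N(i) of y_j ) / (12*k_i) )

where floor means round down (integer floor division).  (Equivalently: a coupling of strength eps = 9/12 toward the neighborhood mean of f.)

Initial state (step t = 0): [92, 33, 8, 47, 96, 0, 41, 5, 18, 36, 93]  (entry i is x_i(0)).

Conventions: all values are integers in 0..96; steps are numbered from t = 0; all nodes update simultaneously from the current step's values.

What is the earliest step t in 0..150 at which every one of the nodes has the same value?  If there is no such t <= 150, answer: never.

Simulating step by step:
t=0: [92, 33, 8, 47, 96, 0, 41, 5, 18, 36, 93]  (not all equal)
t=1: [31, 42, 37, 35, 32, 14, 42, 63, 70, 25, 32]  (not all equal)
t=2: [62, 70, 62, 75, 69, 65, 71, 70, 76, 70, 75]  (not all equal)
t=3: [69, 64, 66, 66, 61, 74, 57, 61, 61, 64, 62]  (not all equal)
t=4: [65, 71, 65, 72, 74, 65, 76, 72, 76, 75, 76]  (not all equal)
t=5: [68, 62, 67, 64, 55, 71, 54, 59, 57, 58, 55]  (not all equal)
t=6: [68, 73, 68, 73, 79, 66, 79, 75, 77, 78, 80]  (not all equal)
t=7: [65, 59, 65, 60, 47, 67, 48, 54, 52, 51, 46]  (not all equal)
t=8: [72, 76, 72, 75, 81, 70, 81, 79, 79, 81, 82]  (not all equal)
t=9: [59, 54, 60, 54, 41, 61, 43, 48, 48, 44, 42]  (not all equal)
t=10: [77, 79, 77, 79, 80, 76, 81, 80, 80, 81, 80]  (not all equal)
t=11: [50, 48, 50, 48, 44, 52, 44, 45, 45, 44, 44]  (not all equal)
t=12: [81, 81, 81, 81, 81, 81, 81, 81, 81, 81, 81]  (all equal)

Answer: 12
Key observation: Synchronization is absorbing here: once all nodes are equal they stay equal, and step 12 is the first all-equal step.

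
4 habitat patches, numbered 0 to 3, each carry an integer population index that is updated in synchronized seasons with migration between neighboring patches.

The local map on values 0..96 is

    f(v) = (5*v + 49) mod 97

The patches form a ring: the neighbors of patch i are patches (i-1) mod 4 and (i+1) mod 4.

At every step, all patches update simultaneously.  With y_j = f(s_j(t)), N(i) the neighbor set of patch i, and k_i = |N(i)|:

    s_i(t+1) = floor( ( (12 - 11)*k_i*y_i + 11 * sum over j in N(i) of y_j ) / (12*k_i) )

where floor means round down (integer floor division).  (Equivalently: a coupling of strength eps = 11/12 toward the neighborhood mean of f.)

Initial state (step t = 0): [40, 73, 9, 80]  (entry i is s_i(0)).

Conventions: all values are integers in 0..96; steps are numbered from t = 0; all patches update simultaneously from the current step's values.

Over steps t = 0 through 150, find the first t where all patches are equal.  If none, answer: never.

Simulating step by step:
t=0: [40, 73, 9, 80]  (not all equal)
t=1: [44, 70, 47, 73]  (not all equal)
t=2: [23, 76, 24, 77]  (not all equal)
t=3: [45, 67, 45, 67]  (not all equal)
t=4: [91, 81, 91, 81]  (not all equal)
t=5: [62, 22, 62, 22]  (not all equal)
t=6: [62, 67, 62, 67]  (not all equal)
t=7: [90, 70, 90, 70]  (not all equal)
t=8: [11, 13, 11, 13]  (not all equal)
t=9: [16, 7, 16, 7]  (not all equal)
t=10: [79, 36, 79, 36]  (not all equal)
t=11: [36, 54, 36, 54]  (not all equal)
t=12: [28, 34, 28, 34]  (not all equal)
t=13: [30, 86, 30, 86]  (not all equal)
t=14: [83, 12, 83, 12]  (not all equal)
t=15: [17, 70, 17, 70]  (not all equal)
t=16: [13, 34, 13, 34]  (not all equal)
t=17: [24, 17, 24, 17]  (not all equal)
t=18: [39, 69, 39, 69]  (not all equal)
t=19: [9, 46, 9, 46]  (not all equal)
t=20: [85, 93, 85, 93]  (not all equal)
t=21: [33, 81, 33, 81]  (not all equal)
t=22: [62, 23, 62, 23]  (not all equal)
t=23: [67, 67, 67, 67]  (all equal)

Answer: 23
Key observation: Synchronization is absorbing here: once all patches are equal they stay equal, and step 23 is the first all-equal step.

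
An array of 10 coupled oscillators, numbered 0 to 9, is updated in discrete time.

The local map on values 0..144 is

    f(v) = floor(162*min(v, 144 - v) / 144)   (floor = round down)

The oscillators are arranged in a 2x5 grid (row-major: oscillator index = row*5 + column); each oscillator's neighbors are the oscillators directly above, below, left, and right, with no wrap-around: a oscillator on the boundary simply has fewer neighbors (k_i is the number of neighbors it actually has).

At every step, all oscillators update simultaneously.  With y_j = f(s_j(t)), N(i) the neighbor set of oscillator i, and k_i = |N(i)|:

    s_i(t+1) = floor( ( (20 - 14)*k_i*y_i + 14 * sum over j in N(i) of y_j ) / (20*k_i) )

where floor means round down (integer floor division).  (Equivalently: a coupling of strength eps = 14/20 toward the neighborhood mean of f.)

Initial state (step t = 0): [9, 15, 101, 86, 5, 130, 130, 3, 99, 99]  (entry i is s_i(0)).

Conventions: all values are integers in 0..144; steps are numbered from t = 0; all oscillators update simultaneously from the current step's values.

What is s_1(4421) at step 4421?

Simulating step by step:
t=0: [9, 15, 101, 86, 5, 130, 130, 3, 99, 99]
t=1: [13, 21, 34, 43, 41, 13, 12, 27, 42, 34]
t=2: [17, 22, 34, 44, 43, 13, 19, 31, 41, 43]
t=3: [19, 25, 36, 45, 48, 18, 23, 34, 44, 47]
t=4: [23, 28, 39, 48, 51, 22, 27, 38, 47, 51]
t=5: [26, 32, 42, 51, 55, 26, 31, 41, 51, 55]
t=6: [31, 36, 46, 55, 59, 30, 36, 46, 55, 59]
t=7: [35, 41, 50, 59, 64, 35, 40, 50, 59, 64]
t=8: [41, 46, 56, 65, 69, 41, 46, 55, 65, 69]
t=9: [47, 52, 62, 71, 75, 47, 52, 61, 71, 75]
t=10: [54, 59, 68, 76, 77, 54, 58, 68, 75, 77]
t=11: [62, 66, 73, 76, 75, 61, 66, 73, 76, 75]
t=12: [70, 74, 77, 76, 76, 70, 73, 77, 76, 76]
t=13: [78, 77, 75, 75, 76, 78, 77, 76, 75, 76]
t=14: [74, 75, 76, 76, 76, 74, 75, 76, 76, 76]
t=15: [77, 77, 76, 76, 76, 77, 77, 76, 76, 76]
t=16: [75, 75, 75, 76, 76, 75, 75, 75, 76, 76]
t=17: [77, 77, 76, 76, 76, 77, 77, 76, 76, 76]

Answer: s_1(4421) = 77
Key observation: The state at step 15, [77, 77, 76, 76, 76, 77, 77, 76, 76, 76], reappears at step 17: the system is in a cycle of period 2 from step 15 on.  Therefore the state at step 4421 equals the state at step 15 + ((4421 - 15) mod 2) = 15, which is [77, 77, 76, 76, 76, 77, 77, 76, 76, 76].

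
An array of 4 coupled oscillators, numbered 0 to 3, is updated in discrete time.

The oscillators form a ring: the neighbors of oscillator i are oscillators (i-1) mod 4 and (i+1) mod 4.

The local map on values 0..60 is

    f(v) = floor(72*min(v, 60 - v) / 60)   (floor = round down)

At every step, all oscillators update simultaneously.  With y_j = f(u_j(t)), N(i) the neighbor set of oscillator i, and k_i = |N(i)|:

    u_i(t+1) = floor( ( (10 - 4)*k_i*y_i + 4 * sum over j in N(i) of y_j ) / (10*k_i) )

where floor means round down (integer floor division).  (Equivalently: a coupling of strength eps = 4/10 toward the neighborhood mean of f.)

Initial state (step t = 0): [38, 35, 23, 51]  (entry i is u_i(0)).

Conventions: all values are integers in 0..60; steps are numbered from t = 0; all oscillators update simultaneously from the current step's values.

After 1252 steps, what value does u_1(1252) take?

Simulating step by step:
t=0: [38, 35, 23, 51]
t=1: [23, 28, 24, 16]
t=2: [26, 30, 27, 22]
t=3: [31, 34, 31, 28]
t=4: [33, 32, 33, 33]
t=5: [32, 32, 32, 32]
t=6: [33, 33, 33, 33]
t=7: [32, 32, 32, 32]

Answer: u_1(1252) = 33
Key observation: The state at step 5, [32, 32, 32, 32], reappears at step 7: the system is in a cycle of period 2 from step 5 on.  Therefore the state at step 1252 equals the state at step 5 + ((1252 - 5) mod 2) = 6, which is [33, 33, 33, 33].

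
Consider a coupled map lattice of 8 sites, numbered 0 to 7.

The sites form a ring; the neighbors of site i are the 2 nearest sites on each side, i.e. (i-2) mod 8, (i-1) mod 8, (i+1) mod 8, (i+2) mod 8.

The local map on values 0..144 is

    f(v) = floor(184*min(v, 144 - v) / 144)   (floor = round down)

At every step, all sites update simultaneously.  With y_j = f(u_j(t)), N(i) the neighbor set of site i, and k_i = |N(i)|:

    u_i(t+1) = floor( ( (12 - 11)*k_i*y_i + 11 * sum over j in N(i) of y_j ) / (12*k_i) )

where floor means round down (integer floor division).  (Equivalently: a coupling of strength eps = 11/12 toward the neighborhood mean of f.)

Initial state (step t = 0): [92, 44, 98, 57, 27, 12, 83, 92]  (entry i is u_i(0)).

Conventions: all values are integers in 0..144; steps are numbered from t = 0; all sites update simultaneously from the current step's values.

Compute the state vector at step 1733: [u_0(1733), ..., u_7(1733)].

Answer: [89, 89, 89, 89, 89, 89, 89, 89]
Key observation: The state at step 13, [89, 89, 89, 89, 89, 89, 89, 89], reappears at step 15: the system is in a cycle of period 2 from step 13 on.  Therefore the state at step 1733 equals the state at step 13 + ((1733 - 13) mod 2) = 13, which is [89, 89, 89, 89, 89, 89, 89, 89].

Derivation:
t=0: [92, 44, 98, 57, 27, 12, 83, 92]
t=1: [64, 64, 57, 43, 53, 58, 47, 54]
t=2: [71, 70, 70, 71, 65, 63, 71, 73]
t=3: [89, 89, 88, 85, 86, 87, 86, 87]
t=4: [71, 71, 72, 72, 73, 73, 72, 71]
t=5: [90, 90, 90, 90, 91, 90, 90, 90]
t=6: [69, 69, 68, 68, 68, 68, 68, 69]
t=7: [87, 87, 86, 86, 86, 86, 86, 87]
t=8: [72, 72, 73, 73, 74, 73, 73, 72]
t=9: [91, 91, 90, 90, 89, 90, 90, 91]
t=10: [67, 67, 68, 68, 69, 68, 68, 67]
t=11: [85, 85, 86, 86, 86, 86, 86, 85]
t=12: [74, 74, 74, 74, 74, 74, 74, 74]
t=13: [89, 89, 89, 89, 89, 89, 89, 89]
t=14: [70, 70, 70, 70, 70, 70, 70, 70]
t=15: [89, 89, 89, 89, 89, 89, 89, 89]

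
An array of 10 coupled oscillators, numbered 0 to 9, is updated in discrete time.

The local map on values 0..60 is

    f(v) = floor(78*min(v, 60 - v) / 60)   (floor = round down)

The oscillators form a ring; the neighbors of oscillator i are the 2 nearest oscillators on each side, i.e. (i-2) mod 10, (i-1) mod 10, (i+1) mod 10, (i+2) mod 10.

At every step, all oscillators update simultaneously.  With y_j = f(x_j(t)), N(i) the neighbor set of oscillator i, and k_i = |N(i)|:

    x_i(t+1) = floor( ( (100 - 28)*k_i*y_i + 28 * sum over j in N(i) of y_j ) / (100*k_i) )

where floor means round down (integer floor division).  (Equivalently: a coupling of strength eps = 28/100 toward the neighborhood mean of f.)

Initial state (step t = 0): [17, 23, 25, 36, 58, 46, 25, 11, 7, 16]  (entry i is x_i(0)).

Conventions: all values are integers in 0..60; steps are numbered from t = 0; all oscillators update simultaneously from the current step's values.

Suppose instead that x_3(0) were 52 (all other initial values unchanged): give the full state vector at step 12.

Answer: [31, 31, 28, 30, 31, 31, 34, 33, 32, 34]
Key observation: This trace re-runs the system from the modified initial state.

Derivation:
t=0: [17, 23, 25, 52, 58, 46, 25, 11, 7, 16]
t=1: [22, 26, 27, 12, 7, 17, 26, 15, 12, 19]
t=2: [27, 30, 31, 17, 13, 21, 28, 20, 18, 23]
t=3: [34, 36, 34, 24, 20, 26, 32, 26, 25, 29]
t=4: [33, 31, 32, 30, 28, 32, 34, 33, 32, 35]
t=5: [35, 36, 36, 38, 36, 35, 33, 34, 35, 33]
t=6: [32, 31, 30, 28, 31, 31, 34, 33, 32, 34]
t=7: [36, 36, 38, 36, 36, 36, 33, 34, 35, 33]
t=8: [31, 31, 28, 30, 31, 31, 34, 33, 32, 34]
t=9: [36, 36, 36, 38, 36, 36, 33, 34, 35, 33]
t=10: [31, 31, 30, 28, 31, 31, 34, 33, 32, 34]
t=11: [36, 36, 38, 36, 36, 36, 33, 34, 35, 33]
t=12: [31, 31, 28, 30, 31, 31, 34, 33, 32, 34]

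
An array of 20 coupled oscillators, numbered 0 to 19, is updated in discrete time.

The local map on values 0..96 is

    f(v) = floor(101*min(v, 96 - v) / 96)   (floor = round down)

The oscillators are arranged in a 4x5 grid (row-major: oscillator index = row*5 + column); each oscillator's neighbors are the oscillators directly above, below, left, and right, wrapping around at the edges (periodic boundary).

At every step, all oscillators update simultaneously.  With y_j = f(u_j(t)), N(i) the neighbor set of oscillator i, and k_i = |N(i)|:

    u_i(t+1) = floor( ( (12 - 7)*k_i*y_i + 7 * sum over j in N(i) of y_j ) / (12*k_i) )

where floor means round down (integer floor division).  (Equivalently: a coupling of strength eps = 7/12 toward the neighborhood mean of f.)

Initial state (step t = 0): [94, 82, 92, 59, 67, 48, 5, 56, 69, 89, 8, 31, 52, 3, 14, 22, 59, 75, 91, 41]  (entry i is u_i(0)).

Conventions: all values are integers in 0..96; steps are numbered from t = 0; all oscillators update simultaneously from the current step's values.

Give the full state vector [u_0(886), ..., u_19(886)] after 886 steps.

Answer: [49, 49, 49, 49, 49, 49, 49, 49, 49, 49, 49, 49, 49, 49, 49, 49, 49, 49, 49, 49]
Key observation: The state at step 26, [49, 49, 49, 49, 49, 49, 49, 49, 49, 49, 49, 49, 49, 49, 49, 49, 49, 49, 49, 49], reappears at step 27: the system is in a cycle of period 1 from step 26 on.  Therefore the state at step 886 equals the state at step 26 + ((886 - 26) mod 1) = 26, which is [49, 49, 49, 49, 49, 49, 49, 49, 49, 49, 49, 49, 49, 49, 49, 49, 49, 49, 49, 49].

Derivation:
t=0: [94, 82, 92, 59, 67, 48, 5, 56, 69, 89, 8, 31, 52, 3, 14, 22, 59, 75, 91, 41]
t=1: [17, 12, 18, 25, 25, 24, 22, 29, 24, 20, 20, 27, 33, 14, 14, 22, 29, 22, 17, 28]
t=2: [19, 17, 20, 23, 24, 22, 23, 27, 23, 21, 21, 27, 28, 18, 18, 23, 25, 24, 20, 23]
t=3: [20, 20, 22, 23, 23, 22, 24, 25, 23, 22, 22, 26, 26, 20, 20, 23, 24, 24, 22, 22]
t=4: [22, 22, 23, 23, 23, 23, 24, 25, 23, 23, 23, 25, 25, 22, 21, 23, 24, 24, 23, 23]
t=5: [23, 23, 24, 24, 23, 24, 24, 25, 24, 23, 24, 25, 25, 23, 23, 24, 24, 24, 24, 23]
t=6: [24, 24, 25, 24, 24, 24, 25, 25, 24, 24, 25, 25, 25, 24, 24, 24, 25, 25, 24, 24]
t=7: [25, 25, 25, 25, 25, 25, 25, 25, 25, 25, 25, 26, 25, 25, 25, 25, 25, 25, 25, 25]
t=8: [26, 26, 26, 26, 26, 26, 26, 26, 26, 26, 26, 26, 26, 26, 26, 26, 26, 26, 26, 26]
t=9: [27, 27, 27, 27, 27, 27, 27, 27, 27, 27, 27, 27, 27, 27, 27, 27, 27, 27, 27, 27]
t=10: [28, 28, 28, 28, 28, 28, 28, 28, 28, 28, 28, 28, 28, 28, 28, 28, 28, 28, 28, 28]
t=11: [29, 29, 29, 29, 29, 29, 29, 29, 29, 29, 29, 29, 29, 29, 29, 29, 29, 29, 29, 29]
t=12: [30, 30, 30, 30, 30, 30, 30, 30, 30, 30, 30, 30, 30, 30, 30, 30, 30, 30, 30, 30]
t=13: [31, 31, 31, 31, 31, 31, 31, 31, 31, 31, 31, 31, 31, 31, 31, 31, 31, 31, 31, 31]
t=14: [32, 32, 32, 32, 32, 32, 32, 32, 32, 32, 32, 32, 32, 32, 32, 32, 32, 32, 32, 32]
t=15: [33, 33, 33, 33, 33, 33, 33, 33, 33, 33, 33, 33, 33, 33, 33, 33, 33, 33, 33, 33]
t=16: [34, 34, 34, 34, 34, 34, 34, 34, 34, 34, 34, 34, 34, 34, 34, 34, 34, 34, 34, 34]
t=17: [35, 35, 35, 35, 35, 35, 35, 35, 35, 35, 35, 35, 35, 35, 35, 35, 35, 35, 35, 35]
t=18: [36, 36, 36, 36, 36, 36, 36, 36, 36, 36, 36, 36, 36, 36, 36, 36, 36, 36, 36, 36]
t=19: [37, 37, 37, 37, 37, 37, 37, 37, 37, 37, 37, 37, 37, 37, 37, 37, 37, 37, 37, 37]
t=20: [38, 38, 38, 38, 38, 38, 38, 38, 38, 38, 38, 38, 38, 38, 38, 38, 38, 38, 38, 38]
t=21: [39, 39, 39, 39, 39, 39, 39, 39, 39, 39, 39, 39, 39, 39, 39, 39, 39, 39, 39, 39]
t=22: [41, 41, 41, 41, 41, 41, 41, 41, 41, 41, 41, 41, 41, 41, 41, 41, 41, 41, 41, 41]
t=23: [43, 43, 43, 43, 43, 43, 43, 43, 43, 43, 43, 43, 43, 43, 43, 43, 43, 43, 43, 43]
t=24: [45, 45, 45, 45, 45, 45, 45, 45, 45, 45, 45, 45, 45, 45, 45, 45, 45, 45, 45, 45]
t=25: [47, 47, 47, 47, 47, 47, 47, 47, 47, 47, 47, 47, 47, 47, 47, 47, 47, 47, 47, 47]
t=26: [49, 49, 49, 49, 49, 49, 49, 49, 49, 49, 49, 49, 49, 49, 49, 49, 49, 49, 49, 49]
t=27: [49, 49, 49, 49, 49, 49, 49, 49, 49, 49, 49, 49, 49, 49, 49, 49, 49, 49, 49, 49]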